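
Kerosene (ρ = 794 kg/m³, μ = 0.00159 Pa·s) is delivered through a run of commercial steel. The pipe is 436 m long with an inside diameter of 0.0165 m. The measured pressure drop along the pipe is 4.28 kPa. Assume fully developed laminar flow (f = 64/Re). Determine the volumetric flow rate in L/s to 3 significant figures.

Q ≈ 0.0112 L/s

For laminar flow, f = 64/Re with Re = ρVD/μ, so Darcy-Weisbach reduces to ΔP = 32μLV/D². Solving for V: V = ΔP·D²/(32μL) = 4280·(0.0165)²/(32·0.00159·436) = 0.05253 m/s.
Check: Re = ρVD/μ = 794·0.05253·0.0165/0.00159 = 432.8 < 2300, so the laminar assumption holds.
Q = V·A = 0.05253·(π/4·0.0165²) = 1.123e-05 m³/s = 0.0112 L/s.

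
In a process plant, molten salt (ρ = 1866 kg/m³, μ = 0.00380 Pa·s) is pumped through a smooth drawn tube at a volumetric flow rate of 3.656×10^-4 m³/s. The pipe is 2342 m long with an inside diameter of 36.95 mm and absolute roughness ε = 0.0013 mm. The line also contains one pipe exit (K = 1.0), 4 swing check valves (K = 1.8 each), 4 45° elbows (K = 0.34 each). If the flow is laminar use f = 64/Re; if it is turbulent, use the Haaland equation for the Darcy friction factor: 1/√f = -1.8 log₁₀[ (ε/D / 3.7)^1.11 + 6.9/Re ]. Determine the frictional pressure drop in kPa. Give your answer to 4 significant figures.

Cross-sectional area A = πD²/4 = π(0.03695)²/4 = 0.001072 m²; mean velocity V = Q/A = 0.0003656/0.001072 = 0.3409 m/s.
Reynolds number Re = ρVD/μ = 1866 · 0.3409 · 0.03695 / 0.0038 = 6186.
Re > 4000 → turbulent. Relative roughness ε/D = 1.3e-06/0.03695 = 3.52e-05. Haaland: 1/√f = -1.8 log₁₀[(3.52e-05/3.7)^1.11 + 6.9/6186] = -1.8 log₁₀[2.67e-06 + 0.00112] = 5.313, so f = 0.03543.
Total minor-loss coefficient ΣK = 1·1 + 4·1.8 + 4·0.34 = 9.56.
ΔP = [f·L/D + ΣK]·(ρV²/2) = [0.03543·2342/0.03695 + 9.56]·(1866·0.3409²/2) = [2246 + 9.56]·108.5 = 2.446e+05 Pa.
ΔP = 2.446e+05 Pa = 244.6 kPa.

ΔP ≈ 244.6 kPa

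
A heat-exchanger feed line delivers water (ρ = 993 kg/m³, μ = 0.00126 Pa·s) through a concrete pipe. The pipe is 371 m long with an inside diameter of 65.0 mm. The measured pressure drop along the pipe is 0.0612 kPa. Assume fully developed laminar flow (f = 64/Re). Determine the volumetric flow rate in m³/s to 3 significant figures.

For laminar flow, f = 64/Re with Re = ρVD/μ, so Darcy-Weisbach reduces to ΔP = 32μLV/D². Solving for V: V = ΔP·D²/(32μL) = 61.2·(0.065)²/(32·0.00126·371) = 0.01729 m/s.
Check: Re = ρVD/μ = 993·0.01729·0.065/0.00126 = 885.5 < 2300, so the laminar assumption holds.
Q = V·A = 0.01729·(π/4·0.065²) = 5.736e-05 m³/s = 5.74×10^-5 m³/s.

Q ≈ 5.74×10^-5 m³/s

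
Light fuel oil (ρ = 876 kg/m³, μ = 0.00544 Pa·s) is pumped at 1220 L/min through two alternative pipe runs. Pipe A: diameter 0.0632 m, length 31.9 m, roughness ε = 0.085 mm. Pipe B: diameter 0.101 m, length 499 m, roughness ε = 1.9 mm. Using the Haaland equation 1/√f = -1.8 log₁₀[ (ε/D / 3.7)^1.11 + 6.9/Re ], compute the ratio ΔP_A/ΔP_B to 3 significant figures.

ΔP_A/ΔP_B ≈ 0.329

Pipe A: V = Q/A = 0.02033/0.003137 = 6.482 m/s; Re = 6.596e+04; ε/D = 0.00134; Haaland → f = 0.02394; ΔP_A = f(L/D)(ρV²/2) = 2.224e+05 Pa.
Pipe B: V = Q/A = 0.02033/0.008012 = 2.538 m/s; Re = 4.128e+04; ε/D = 0.0188; Haaland → f = 0.04855; ΔP_B = f(L/D)(ρV²/2) = 6.767e+05 Pa.
ΔP_A/ΔP_B = 2.224e+05/6.767e+05 = 0.329.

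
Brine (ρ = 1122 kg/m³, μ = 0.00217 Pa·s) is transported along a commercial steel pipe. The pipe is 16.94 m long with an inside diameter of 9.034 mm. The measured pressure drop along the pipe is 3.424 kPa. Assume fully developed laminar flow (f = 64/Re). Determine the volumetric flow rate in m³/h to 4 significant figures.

For laminar flow, f = 64/Re with Re = ρVD/μ, so Darcy-Weisbach reduces to ΔP = 32μLV/D². Solving for V: V = ΔP·D²/(32μL) = 3424·(0.009034)²/(32·0.00217·16.94) = 0.2376 m/s.
Check: Re = ρVD/μ = 1122·0.2376·0.009034/0.00217 = 1110 < 2300, so the laminar assumption holds.
Q = V·A = 0.2376·(π/4·0.009034²) = 1.523e-05 m³/s = 0.05482 m³/h.

Q ≈ 0.05482 m³/h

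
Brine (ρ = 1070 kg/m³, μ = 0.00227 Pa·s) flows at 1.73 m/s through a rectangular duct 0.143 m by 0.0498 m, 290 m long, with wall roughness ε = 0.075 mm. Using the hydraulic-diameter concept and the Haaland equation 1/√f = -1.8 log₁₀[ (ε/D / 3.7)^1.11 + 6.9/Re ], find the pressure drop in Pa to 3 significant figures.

Hydraulic diameter D_h = 4A/P = 4·(0.143·0.0498)/(2·(0.143+0.0498)) = 0.02849/0.3856 = 0.07387 m.
Re = ρVD_h/μ = 1070·1.73·0.07387/0.00227 = 6.024e+04.
ε/D_h = 7.5e-05/0.07387 = 0.00102; Haaland gives 1/√f = -1.8 log₁₀[0.000111+0.000115] = 6.563, so f = 0.02322.
ΔP = f(L/D_h)(ρV²/2) = 0.02322·290/0.07387·1601 = 1.459e+05 Pa.

ΔP ≈ 146000 Pa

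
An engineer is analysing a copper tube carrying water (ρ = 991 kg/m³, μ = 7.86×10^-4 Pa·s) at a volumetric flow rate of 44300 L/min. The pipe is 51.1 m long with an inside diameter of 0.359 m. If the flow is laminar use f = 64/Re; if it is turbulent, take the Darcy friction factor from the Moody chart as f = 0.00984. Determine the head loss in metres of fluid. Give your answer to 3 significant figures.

h_f ≈ 3.80 m

Q = 44300 L/min = 44300/60000 = 0.7383 m³/s.
Cross-sectional area A = πD²/4 = π(0.359)²/4 = 0.1012 m²; mean velocity V = Q/A = 0.7383/0.1012 = 7.294 m/s.
Reynolds number Re = ρVD/μ = 991 · 7.294 · 0.359 / 0.000786 = 3.302e+06.
Re > 4000 → turbulent; use the Moody-chart value f = 0.00984.
Darcy-Weisbach: ΔP = f(L/D)(ρV²/2) = 0.00984·(51.1/0.359)·(991·7.294²/2) = 0.00984·142.3·2.636e+04 = 3.692e+04 Pa.
Head loss h_f = ΔP/(ρg) = 3.692e+04/(991·9.81) = 3.80 m.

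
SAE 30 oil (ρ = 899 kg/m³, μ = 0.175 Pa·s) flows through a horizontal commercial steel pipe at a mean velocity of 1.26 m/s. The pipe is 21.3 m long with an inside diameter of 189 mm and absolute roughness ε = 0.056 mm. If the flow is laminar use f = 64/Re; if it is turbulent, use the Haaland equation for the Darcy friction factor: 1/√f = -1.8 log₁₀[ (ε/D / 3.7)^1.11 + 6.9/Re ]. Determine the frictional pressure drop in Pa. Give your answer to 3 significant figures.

ΔP ≈ 4210 Pa

Reynolds number Re = ρVD/μ = 899 · 1.26 · 0.189 / 0.175 = 1223.
Re < 2300 → laminar flow, so f = 64/Re = 64/1223 = 0.05231 (the turbulent correlation is not needed).
Darcy-Weisbach: ΔP = f(L/D)(ρV²/2) = 0.05231·(21.3/0.189)·(899·1.26²/2) = 0.05231·112.7·713.6 = 4207 Pa.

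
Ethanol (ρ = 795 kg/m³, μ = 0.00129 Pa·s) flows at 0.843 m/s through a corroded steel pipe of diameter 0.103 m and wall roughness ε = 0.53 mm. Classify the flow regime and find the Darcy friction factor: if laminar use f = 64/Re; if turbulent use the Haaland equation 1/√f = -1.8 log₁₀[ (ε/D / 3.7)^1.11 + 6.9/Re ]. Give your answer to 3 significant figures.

Re = ρVD/μ = 795·0.843·0.103/0.00129 = 5.351e+04.
Re > 4000 → turbulent. ε/D = 0.00053/0.103 = 0.00515; Haaland: 1/√f = -1.8 log₁₀[0.000675 + 0.000129] = 5.571, so f = 0.03222.

f ≈ 0.0322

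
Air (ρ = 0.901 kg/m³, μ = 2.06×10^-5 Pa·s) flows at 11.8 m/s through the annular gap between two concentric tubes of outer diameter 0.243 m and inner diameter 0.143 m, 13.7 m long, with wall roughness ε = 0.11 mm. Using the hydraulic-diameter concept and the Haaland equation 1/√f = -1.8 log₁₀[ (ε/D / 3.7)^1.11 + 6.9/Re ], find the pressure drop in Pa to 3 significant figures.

Hydraulic diameter D_h = 4A/P = D_o - D_i = 0.243 - 0.143 = 0.1 m.
Re = ρVD_h/μ = 0.901·11.8·0.1/2.06e-05 = 5.161e+04.
ε/D_h = 0.00011/0.1 = 0.0011; Haaland gives 1/√f = -1.8 log₁₀[0.000122+0.000134] = 6.467, so f = 0.02391.
ΔP = f(L/D_h)(ρV²/2) = 0.02391·13.7/0.1·62.73 = 205.5 Pa.

ΔP ≈ 205 Pa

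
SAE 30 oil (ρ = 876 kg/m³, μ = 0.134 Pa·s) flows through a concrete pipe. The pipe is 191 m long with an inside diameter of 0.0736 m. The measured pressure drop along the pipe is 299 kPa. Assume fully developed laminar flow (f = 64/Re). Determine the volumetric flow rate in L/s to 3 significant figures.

For laminar flow, f = 64/Re with Re = ρVD/μ, so Darcy-Weisbach reduces to ΔP = 32μLV/D². Solving for V: V = ΔP·D²/(32μL) = 2.99e+05·(0.0736)²/(32·0.134·191) = 1.978 m/s.
Check: Re = ρVD/μ = 876·1.978·0.0736/0.134 = 951.5 < 2300, so the laminar assumption holds.
Q = V·A = 1.978·(π/4·0.0736²) = 0.008414 m³/s = 8.41 L/s.

Q ≈ 8.41 L/s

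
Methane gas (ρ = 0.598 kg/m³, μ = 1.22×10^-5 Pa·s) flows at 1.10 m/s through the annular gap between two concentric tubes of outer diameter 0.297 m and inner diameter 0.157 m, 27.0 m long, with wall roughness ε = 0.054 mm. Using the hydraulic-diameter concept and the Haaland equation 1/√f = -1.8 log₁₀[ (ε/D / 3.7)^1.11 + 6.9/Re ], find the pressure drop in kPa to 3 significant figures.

Hydraulic diameter D_h = 4A/P = D_o - D_i = 0.297 - 0.157 = 0.14 m.
Re = ρVD_h/μ = 0.598·1.1·0.14/1.22e-05 = 7549.
ε/D_h = 5.4e-05/0.14 = 0.000386; Haaland gives 1/√f = -1.8 log₁₀[3.8e-05+0.000914] = 5.438, so f = 0.03381.
ΔP = f(L/D_h)(ρV²/2) = 0.03381·27/0.14·0.3618 = 2.359 Pa.
ΔP = 0.00236 kPa.

ΔP ≈ 0.00236 kPa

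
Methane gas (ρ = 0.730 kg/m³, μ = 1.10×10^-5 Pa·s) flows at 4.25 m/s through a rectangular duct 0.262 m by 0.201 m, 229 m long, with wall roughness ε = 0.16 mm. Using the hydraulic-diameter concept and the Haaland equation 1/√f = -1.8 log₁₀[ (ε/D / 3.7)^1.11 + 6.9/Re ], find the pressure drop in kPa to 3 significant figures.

ΔP ≈ 0.146 kPa

Hydraulic diameter D_h = 4A/P = 4·(0.262·0.201)/(2·(0.262+0.201)) = 0.2106/0.926 = 0.2275 m.
Re = ρVD_h/μ = 0.73·4.25·0.2275/1.1e-05 = 6.416e+04.
ε/D_h = 0.00016/0.2275 = 0.000703; Haaland gives 1/√f = -1.8 log₁₀[7.41e-05+0.000108] = 6.734, so f = 0.02206.
ΔP = f(L/D_h)(ρV²/2) = 0.02206·229/0.2275·6.593 = 146.4 Pa.
ΔP = 0.146 kPa.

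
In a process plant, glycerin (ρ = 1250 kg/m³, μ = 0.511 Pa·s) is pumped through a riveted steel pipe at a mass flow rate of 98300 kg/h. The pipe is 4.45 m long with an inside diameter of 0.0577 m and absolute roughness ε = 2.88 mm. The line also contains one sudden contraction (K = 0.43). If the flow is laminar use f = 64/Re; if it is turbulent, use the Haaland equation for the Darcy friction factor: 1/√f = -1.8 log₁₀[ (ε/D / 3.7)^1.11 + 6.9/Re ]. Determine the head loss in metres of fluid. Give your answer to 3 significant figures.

h_f ≈ 16.4 m

ṁ = 98300 kg/h = 98300/3600 = 27.31 kg/s.
A = πD²/4 = π(0.0577)²/4 = 0.002615 m²; mean velocity V = ṁ/(ρA) = 27.31/(1250 · 0.002615) = 8.354 m/s.
Reynolds number Re = ρVD/μ = 1250 · 8.354 · 0.0577 / 0.511 = 1179.
Re < 2300 → laminar flow, so f = 64/Re = 64/1179 = 0.05428 (the turbulent correlation is not needed).
Total minor-loss coefficient ΣK = 1·0.43 = 0.43.
ΔP = [f·L/D + ΣK]·(ρV²/2) = [0.05428·4.45/0.0577 + 0.43]·(1250·8.354²/2) = [4.186 + 0.43]·4.362e+04 = 2.013e+05 Pa.
Head loss h_f = ΔP/(ρg) = 2.013e+05/(1250·9.81) = 16.4 m.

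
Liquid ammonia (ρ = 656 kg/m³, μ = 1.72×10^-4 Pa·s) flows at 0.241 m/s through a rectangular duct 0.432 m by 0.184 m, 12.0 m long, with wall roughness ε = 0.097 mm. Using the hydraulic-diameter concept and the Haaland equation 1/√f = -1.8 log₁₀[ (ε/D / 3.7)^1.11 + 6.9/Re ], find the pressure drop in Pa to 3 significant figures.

Hydraulic diameter D_h = 4A/P = 4·(0.432·0.184)/(2·(0.432+0.184)) = 0.318/1.232 = 0.2581 m.
Re = ρVD_h/μ = 656·0.241·0.2581/0.000172 = 2.372e+05.
ε/D_h = 9.7e-05/0.2581 = 0.000376; Haaland gives 1/√f = -1.8 log₁₀[3.69e-05+2.91e-05] = 7.524, so f = 0.01766.
ΔP = f(L/D_h)(ρV²/2) = 0.01766·12/0.2581·19.05 = 15.65 Pa.

ΔP ≈ 15.6 Pa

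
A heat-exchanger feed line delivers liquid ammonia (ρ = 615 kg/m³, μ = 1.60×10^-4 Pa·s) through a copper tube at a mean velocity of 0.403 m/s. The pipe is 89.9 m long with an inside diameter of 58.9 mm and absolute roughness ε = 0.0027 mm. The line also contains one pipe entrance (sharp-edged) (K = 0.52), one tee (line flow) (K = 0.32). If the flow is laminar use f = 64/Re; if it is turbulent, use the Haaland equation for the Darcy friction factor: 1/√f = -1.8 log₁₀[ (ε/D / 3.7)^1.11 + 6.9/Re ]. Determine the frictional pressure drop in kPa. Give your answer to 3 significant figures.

Reynolds number Re = ρVD/μ = 615 · 0.403 · 0.0589 / 0.00016 = 9.124e+04.
Re > 4000 → turbulent. Relative roughness ε/D = 2.7e-06/0.0589 = 4.58e-05. Haaland: 1/√f = -1.8 log₁₀[(4.58e-05/3.7)^1.11 + 6.9/9.124e+04] = -1.8 log₁₀[3.58e-06 + 7.56e-05] = 7.382, so f = 0.01835.
Total minor-loss coefficient ΣK = 1·0.52 + 1·0.32 = 0.84.
ΔP = [f·L/D + ΣK]·(ρV²/2) = [0.01835·89.9/0.0589 + 0.84]·(615·0.403²/2) = [28.01 + 0.84]·49.94 = 1441 Pa.
ΔP = 1441 Pa = 1.44 kPa.

ΔP ≈ 1.44 kPa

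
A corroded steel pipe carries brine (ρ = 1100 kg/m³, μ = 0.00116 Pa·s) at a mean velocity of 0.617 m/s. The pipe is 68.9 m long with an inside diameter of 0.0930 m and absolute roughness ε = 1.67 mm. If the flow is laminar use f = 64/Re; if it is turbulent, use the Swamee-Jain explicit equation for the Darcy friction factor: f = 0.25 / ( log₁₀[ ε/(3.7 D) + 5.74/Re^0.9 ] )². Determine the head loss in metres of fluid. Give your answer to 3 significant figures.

h_f ≈ 0.687 m

Reynolds number Re = ρVD/μ = 1100 · 0.617 · 0.093 / 0.00116 = 5.441e+04.
Re > 4000 → turbulent. Relative roughness ε/D = 0.00167/0.093 = 0.018. Swamee-Jain: f = 0.25/(log₁₀[0.018/3.7 + 5.74/5.441e+04^0.9])² = 0.25/(log₁₀[0.00485 + 0.000314])² = 0.25/(-2.287)² = 0.04781.
Darcy-Weisbach: ΔP = f(L/D)(ρV²/2) = 0.04781·(68.9/0.093)·(1100·0.617²/2) = 0.04781·740.9·209.4 = 7416 Pa.
Head loss h_f = ΔP/(ρg) = 7416/(1100·9.81) = 0.687 m.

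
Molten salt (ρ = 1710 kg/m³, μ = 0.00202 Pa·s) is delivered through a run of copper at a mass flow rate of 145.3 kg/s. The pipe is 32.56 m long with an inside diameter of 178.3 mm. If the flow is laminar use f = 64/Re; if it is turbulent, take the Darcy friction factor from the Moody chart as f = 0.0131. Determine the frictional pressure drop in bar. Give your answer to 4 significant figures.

ΔP ≈ 0.2369 bar

A = πD²/4 = π(0.1783)²/4 = 0.02497 m²; mean velocity V = ṁ/(ρA) = 145.3/(1710 · 0.02497) = 3.403 m/s.
Reynolds number Re = ρVD/μ = 1710 · 3.403 · 0.1783 / 0.00202 = 5.137e+05.
Re > 4000 → turbulent; use the Moody-chart value f = 0.0131.
Darcy-Weisbach: ΔP = f(L/D)(ρV²/2) = 0.0131·(32.56/0.1783)·(1710·3.403²/2) = 0.0131·182.6·9902 = 2.369e+04 Pa.
ΔP = 2.369e+04 Pa = 0.2369 bar.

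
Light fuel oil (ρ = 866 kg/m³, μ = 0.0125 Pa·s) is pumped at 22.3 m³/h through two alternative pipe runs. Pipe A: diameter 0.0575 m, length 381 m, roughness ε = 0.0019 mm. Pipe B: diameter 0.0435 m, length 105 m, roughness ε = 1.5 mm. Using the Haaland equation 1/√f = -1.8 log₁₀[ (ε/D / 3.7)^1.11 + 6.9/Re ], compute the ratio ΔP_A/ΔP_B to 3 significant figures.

Pipe A: V = Q/A = 0.006194/0.002597 = 2.385 m/s; Re = 9503; ε/D = 3.3e-05; Haaland → f = 0.03135; ΔP_A = f(L/D)(ρV²/2) = 5.119e+05 Pa.
Pipe B: V = Q/A = 0.006194/0.001486 = 4.168 m/s; Re = 1.256e+04; ε/D = 0.0345; Haaland → f = 0.06301; ΔP_B = f(L/D)(ρV²/2) = 1.144e+06 Pa.
ΔP_A/ΔP_B = 5.119e+05/1.144e+06 = 0.447.

ΔP_A/ΔP_B ≈ 0.447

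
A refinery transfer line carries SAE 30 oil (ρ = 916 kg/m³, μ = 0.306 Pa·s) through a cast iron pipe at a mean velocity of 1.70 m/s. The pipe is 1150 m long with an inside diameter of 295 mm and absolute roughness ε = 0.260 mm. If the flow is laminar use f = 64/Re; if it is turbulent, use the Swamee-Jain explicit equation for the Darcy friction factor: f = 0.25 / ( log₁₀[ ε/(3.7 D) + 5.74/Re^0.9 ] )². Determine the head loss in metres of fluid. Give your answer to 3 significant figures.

Reynolds number Re = ρVD/μ = 916 · 1.7 · 0.295 / 0.306 = 1501.
Re < 2300 → laminar flow, so f = 64/Re = 64/1501 = 0.04263 (the turbulent correlation is not needed).
Darcy-Weisbach: ΔP = f(L/D)(ρV²/2) = 0.04263·(1150/0.295)·(916·1.7²/2) = 0.04263·3898·1324 = 2.2e+05 Pa.
Head loss h_f = ΔP/(ρg) = 2.2e+05/(916·9.81) = 24.5 m.

h_f ≈ 24.5 m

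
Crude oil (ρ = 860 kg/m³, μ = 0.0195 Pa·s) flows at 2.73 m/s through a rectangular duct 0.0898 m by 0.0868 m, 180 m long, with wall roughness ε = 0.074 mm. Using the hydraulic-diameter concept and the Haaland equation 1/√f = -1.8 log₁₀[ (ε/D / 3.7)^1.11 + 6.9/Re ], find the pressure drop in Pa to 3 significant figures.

Hydraulic diameter D_h = 4A/P = 4·(0.0898·0.0868)/(2·(0.0898+0.0868)) = 0.03118/0.3532 = 0.08827 m.
Re = ρVD_h/μ = 860·2.73·0.08827/0.0195 = 1.063e+04.
ε/D_h = 7.4e-05/0.08827 = 0.000838; Haaland gives 1/√f = -1.8 log₁₀[9e-05+0.000649] = 5.636, so f = 0.03148.
ΔP = f(L/D_h)(ρV²/2) = 0.03148·180/0.08827·3205 = 2.057e+05 Pa.

ΔP ≈ 206000 Pa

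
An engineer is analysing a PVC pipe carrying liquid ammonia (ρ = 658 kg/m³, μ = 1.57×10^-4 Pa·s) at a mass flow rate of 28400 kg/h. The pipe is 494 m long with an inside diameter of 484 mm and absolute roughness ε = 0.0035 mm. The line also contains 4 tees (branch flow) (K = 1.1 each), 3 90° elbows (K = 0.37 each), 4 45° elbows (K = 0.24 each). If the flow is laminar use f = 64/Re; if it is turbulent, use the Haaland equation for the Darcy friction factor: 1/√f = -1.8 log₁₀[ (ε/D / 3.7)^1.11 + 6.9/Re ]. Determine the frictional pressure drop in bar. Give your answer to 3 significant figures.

ṁ = 28400 kg/h = 28400/3600 = 7.889 kg/s.
A = πD²/4 = π(0.484)²/4 = 0.184 m²; mean velocity V = ṁ/(ρA) = 7.889/(658 · 0.184) = 0.06516 m/s.
Reynolds number Re = ρVD/μ = 658 · 0.06516 · 0.484 / 0.000157 = 1.322e+05.
Re > 4000 → turbulent. Relative roughness ε/D = 3.5e-06/0.484 = 7.23e-06. Haaland: 1/√f = -1.8 log₁₀[(7.23e-06/3.7)^1.11 + 6.9/1.322e+05] = -1.8 log₁₀[4.6e-07 + 5.22e-05] = 7.701, so f = 0.01686.
Total minor-loss coefficient ΣK = 4·1.1 + 3·0.37 + 4·0.24 = 6.47.
ΔP = [f·L/D + ΣK]·(ρV²/2) = [0.01686·494/0.484 + 6.47]·(658·0.06516²/2) = [17.21 + 6.47]·1.397 = 33.08 Pa.
ΔP = 33.08 Pa = 3.31×10^-4 bar.

ΔP ≈ 3.31×10^-4 bar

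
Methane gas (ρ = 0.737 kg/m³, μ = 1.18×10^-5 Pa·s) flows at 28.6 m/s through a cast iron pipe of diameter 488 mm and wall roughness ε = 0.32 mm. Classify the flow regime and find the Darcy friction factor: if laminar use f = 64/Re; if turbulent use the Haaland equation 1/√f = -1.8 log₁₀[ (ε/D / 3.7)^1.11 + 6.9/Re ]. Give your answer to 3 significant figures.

f ≈ 0.0182

Re = ρVD/μ = 0.737·28.6·0.488/1.18e-05 = 8.717e+05.
Re > 4000 → turbulent. ε/D = 0.00032/0.488 = 0.000656; Haaland: 1/√f = -1.8 log₁₀[6.85e-05 + 7.92e-06] = 7.41, so f = 0.01821.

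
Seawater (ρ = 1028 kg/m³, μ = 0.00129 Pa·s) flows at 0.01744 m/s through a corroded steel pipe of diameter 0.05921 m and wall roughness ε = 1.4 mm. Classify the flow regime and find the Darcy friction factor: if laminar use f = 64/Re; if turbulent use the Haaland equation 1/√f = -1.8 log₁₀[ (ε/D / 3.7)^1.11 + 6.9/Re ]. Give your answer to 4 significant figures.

Re = ρVD/μ = 1028·0.01744·0.05921/0.00129 = 822.9.
Re < 2300 → laminar, so f = 64/Re = 0.07777 (roughness is irrelevant in laminar flow).

f ≈ 0.07777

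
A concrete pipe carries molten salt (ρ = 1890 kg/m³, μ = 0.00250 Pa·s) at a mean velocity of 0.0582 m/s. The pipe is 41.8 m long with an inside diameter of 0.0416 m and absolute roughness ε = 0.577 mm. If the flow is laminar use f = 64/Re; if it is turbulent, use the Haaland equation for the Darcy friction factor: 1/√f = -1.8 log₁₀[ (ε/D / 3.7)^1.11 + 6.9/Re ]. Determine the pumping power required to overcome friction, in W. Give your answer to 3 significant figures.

P ≈ 0.00890 W

Reynolds number Re = ρVD/μ = 1890 · 0.0582 · 0.0416 / 0.0025 = 1830.
Re < 2300 → laminar flow, so f = 64/Re = 64/1830 = 0.03497 (the turbulent correlation is not needed).
Darcy-Weisbach: ΔP = f(L/D)(ρV²/2) = 0.03497·(41.8/0.0416)·(1890·0.0582²/2) = 0.03497·1005·3.201 = 112.5 Pa.
Q = V·A = 0.0582·0.001359 = 7.91e-05 m³/s.
Pumping power P = QΔP = 7.91e-05·112.5 = 0.008896 W = 0.00890 W.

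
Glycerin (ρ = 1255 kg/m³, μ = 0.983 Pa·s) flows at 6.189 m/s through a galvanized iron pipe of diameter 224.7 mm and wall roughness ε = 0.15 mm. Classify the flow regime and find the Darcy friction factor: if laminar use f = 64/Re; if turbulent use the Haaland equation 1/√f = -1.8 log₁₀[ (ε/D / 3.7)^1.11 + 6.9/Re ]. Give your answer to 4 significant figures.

f ≈ 0.03605

Re = ρVD/μ = 1255·6.189·0.2247/0.983 = 1775.
Re < 2300 → laminar, so f = 64/Re = 0.03605 (roughness is irrelevant in laminar flow).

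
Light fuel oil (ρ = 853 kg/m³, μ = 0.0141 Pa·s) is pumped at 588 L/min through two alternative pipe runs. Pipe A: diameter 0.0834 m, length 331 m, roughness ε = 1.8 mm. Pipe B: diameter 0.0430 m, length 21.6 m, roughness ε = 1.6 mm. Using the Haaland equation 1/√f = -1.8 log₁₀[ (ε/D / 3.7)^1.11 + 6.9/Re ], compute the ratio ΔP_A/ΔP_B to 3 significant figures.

ΔP_A/ΔP_B ≈ 0.469

Pipe A: V = Q/A = 0.0098/0.005463 = 1.794 m/s; Re = 9051; ε/D = 0.0216; Haaland → f = 0.05404; ΔP_A = f(L/D)(ρV²/2) = 2.944e+05 Pa.
Pipe B: V = Q/A = 0.0098/0.001452 = 6.748 m/s; Re = 1.755e+04; ε/D = 0.0372; Haaland → f = 0.06435; ΔP_B = f(L/D)(ρV²/2) = 6.279e+05 Pa.
ΔP_A/ΔP_B = 2.944e+05/6.279e+05 = 0.469.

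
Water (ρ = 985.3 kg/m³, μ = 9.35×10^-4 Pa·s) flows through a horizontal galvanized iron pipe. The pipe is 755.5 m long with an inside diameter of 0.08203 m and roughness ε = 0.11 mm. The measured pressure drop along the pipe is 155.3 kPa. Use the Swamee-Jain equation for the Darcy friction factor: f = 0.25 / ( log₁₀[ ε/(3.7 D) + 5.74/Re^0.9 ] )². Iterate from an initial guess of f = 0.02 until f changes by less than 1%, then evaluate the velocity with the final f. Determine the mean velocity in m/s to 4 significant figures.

Rearranging Darcy-Weisbach: V = √(2·ΔP·D/(f·L·ρ)). With ε/D = 0.00011/0.08203 = 0.00134, iterate starting from f = 0.02:
  f = 0.02 → V = √(2·1.553e+05·0.08203/(0.02·755.5·985.3)) = 1.308 m/s; Re = ρVD/μ = 1.131e+05; f → 0.02324
  f = 0.02324 → V = 1.214 m/s; Re = 1.049e+05; f → 0.02337
Converged (Δf/f < 1%). With the final f = 0.02337: V = √(2·1.553e+05·0.08203/(0.02337·755.5·985.3)) = 1.21 m/s.

V ≈ 1.210 m/s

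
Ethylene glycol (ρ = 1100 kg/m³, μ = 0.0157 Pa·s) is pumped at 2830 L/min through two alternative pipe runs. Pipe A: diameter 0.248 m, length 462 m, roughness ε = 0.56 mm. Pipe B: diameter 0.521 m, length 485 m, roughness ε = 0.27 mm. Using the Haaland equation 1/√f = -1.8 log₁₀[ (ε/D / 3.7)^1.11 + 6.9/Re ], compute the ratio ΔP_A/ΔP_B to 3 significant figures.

Pipe A: V = Q/A = 0.04717/0.04831 = 0.9764 m/s; Re = 1.697e+04; ε/D = 0.00226; Haaland → f = 0.03073; ΔP_A = f(L/D)(ρV²/2) = 3.002e+04 Pa.
Pipe B: V = Q/A = 0.04717/0.2132 = 0.2212 m/s; Re = 8076; ε/D = 0.000518; Haaland → f = 0.03335; ΔP_B = f(L/D)(ρV²/2) = 835.7 Pa.
ΔP_A/ΔP_B = 3.002e+04/835.7 = 35.9.

ΔP_A/ΔP_B ≈ 35.9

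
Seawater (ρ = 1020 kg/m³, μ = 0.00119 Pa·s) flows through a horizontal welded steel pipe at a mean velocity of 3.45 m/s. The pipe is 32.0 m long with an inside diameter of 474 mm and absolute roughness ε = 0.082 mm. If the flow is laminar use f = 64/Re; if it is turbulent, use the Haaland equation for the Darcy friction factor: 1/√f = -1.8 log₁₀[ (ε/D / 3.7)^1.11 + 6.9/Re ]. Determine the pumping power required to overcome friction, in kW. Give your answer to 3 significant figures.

P ≈ 3.50 kW

Reynolds number Re = ρVD/μ = 1020 · 3.45 · 0.474 / 0.00119 = 1.402e+06.
Re > 4000 → turbulent. Relative roughness ε/D = 8.2e-05/0.474 = 0.000173. Haaland: 1/√f = -1.8 log₁₀[(0.000173/3.7)^1.11 + 6.9/1.402e+06] = -1.8 log₁₀[1.56e-05 + 4.92e-06] = 8.437, so f = 0.01405.
Darcy-Weisbach: ΔP = f(L/D)(ρV²/2) = 0.01405·(32/0.474)·(1020·3.45²/2) = 0.01405·67.51·6070 = 5756 Pa.
Q = V·A = 3.45·0.1765 = 0.6088 m³/s.
Pumping power P = QΔP = 0.6088·5756 = 3504 W = 3.50 kW.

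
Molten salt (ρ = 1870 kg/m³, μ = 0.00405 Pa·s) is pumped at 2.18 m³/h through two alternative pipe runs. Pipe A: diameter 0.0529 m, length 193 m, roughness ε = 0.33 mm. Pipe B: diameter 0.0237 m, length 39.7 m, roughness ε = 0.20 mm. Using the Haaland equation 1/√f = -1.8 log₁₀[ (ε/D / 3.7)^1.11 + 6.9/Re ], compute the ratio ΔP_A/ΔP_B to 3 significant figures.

ΔP_A/ΔP_B ≈ 0.0915

Pipe A: V = Q/A = 0.0006056/0.002198 = 0.2755 m/s; Re = 6730; ε/D = 0.00624; Haaland → f = 0.0414; ΔP_A = f(L/D)(ρV²/2) = 1.072e+04 Pa.
Pipe B: V = Q/A = 0.0006056/0.0004412 = 1.373 m/s; Re = 1.502e+04; ε/D = 0.00844; Haaland → f = 0.03969; ΔP_B = f(L/D)(ρV²/2) = 1.171e+05 Pa.
ΔP_A/ΔP_B = 1.072e+04/1.171e+05 = 0.0915.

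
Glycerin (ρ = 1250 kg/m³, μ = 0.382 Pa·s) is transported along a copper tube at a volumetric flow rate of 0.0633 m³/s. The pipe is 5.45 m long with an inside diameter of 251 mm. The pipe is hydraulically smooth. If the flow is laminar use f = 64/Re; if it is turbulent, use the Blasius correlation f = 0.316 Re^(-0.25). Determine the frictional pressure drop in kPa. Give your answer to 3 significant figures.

ΔP ≈ 1.35 kPa

Cross-sectional area A = πD²/4 = π(0.251)²/4 = 0.04948 m²; mean velocity V = Q/A = 0.0633/0.04948 = 1.279 m/s.
Reynolds number Re = ρVD/μ = 1250 · 1.279 · 0.251 / 0.382 = 1051.
Re < 2300 → laminar flow, so f = 64/Re = 64/1051 = 0.06091 (the turbulent correlation is not needed).
Darcy-Weisbach: ΔP = f(L/D)(ρV²/2) = 0.06091·(5.45/0.251)·(1250·1.279²/2) = 0.06091·21.71·1023 = 1353 Pa.
ΔP = 1353 Pa = 1.35 kPa.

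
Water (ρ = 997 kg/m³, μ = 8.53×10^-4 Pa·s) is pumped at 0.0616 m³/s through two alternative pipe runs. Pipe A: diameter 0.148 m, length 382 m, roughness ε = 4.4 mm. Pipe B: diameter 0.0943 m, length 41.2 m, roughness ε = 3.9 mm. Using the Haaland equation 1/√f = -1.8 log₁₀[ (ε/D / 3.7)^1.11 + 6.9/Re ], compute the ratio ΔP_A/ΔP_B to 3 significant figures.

ΔP_A/ΔP_B ≈ 0.845

Pipe A: V = Q/A = 0.0616/0.0172 = 3.581 m/s; Re = 6.194e+05; ε/D = 0.0297; Haaland → f = 0.05712; ΔP_A = f(L/D)(ρV²/2) = 9.424e+05 Pa.
Pipe B: V = Q/A = 0.0616/0.006984 = 8.82 m/s; Re = 9.721e+05; ε/D = 0.0414; Haaland → f = 0.06579; ΔP_B = f(L/D)(ρV²/2) = 1.115e+06 Pa.
ΔP_A/ΔP_B = 9.424e+05/1.115e+06 = 0.845.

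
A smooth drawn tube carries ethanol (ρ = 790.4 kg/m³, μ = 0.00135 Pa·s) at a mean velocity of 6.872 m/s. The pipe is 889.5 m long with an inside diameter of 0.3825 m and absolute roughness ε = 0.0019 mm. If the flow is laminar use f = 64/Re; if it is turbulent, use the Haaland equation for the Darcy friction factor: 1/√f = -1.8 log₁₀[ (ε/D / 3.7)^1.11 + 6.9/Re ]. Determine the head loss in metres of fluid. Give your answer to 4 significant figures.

h_f ≈ 61.04 m

Reynolds number Re = ρVD/μ = 790.4 · 6.872 · 0.3825 / 0.00135 = 1.539e+06.
Re > 4000 → turbulent. Relative roughness ε/D = 1.9e-06/0.3825 = 4.97e-06. Haaland: 1/√f = -1.8 log₁₀[(4.97e-06/3.7)^1.11 + 6.9/1.539e+06] = -1.8 log₁₀[3.03e-07 + 4.48e-06] = 9.576, so f = 0.01091.
Darcy-Weisbach: ΔP = f(L/D)(ρV²/2) = 0.01091·(889.5/0.3825)·(790.4·6.872²/2) = 0.01091·2325·1.866e+04 = 4.733e+05 Pa.
Head loss h_f = ΔP/(ρg) = 4.733e+05/(790.4·9.81) = 61.04 m.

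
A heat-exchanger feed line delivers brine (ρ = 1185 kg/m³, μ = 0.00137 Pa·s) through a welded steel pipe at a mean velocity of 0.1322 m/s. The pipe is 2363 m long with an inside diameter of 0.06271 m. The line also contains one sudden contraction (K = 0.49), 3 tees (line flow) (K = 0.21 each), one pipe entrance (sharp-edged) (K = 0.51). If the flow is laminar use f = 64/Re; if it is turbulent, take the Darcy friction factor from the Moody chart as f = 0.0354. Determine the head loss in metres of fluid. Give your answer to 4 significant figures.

h_f ≈ 1.190 m

Reynolds number Re = ρVD/μ = 1185 · 0.1322 · 0.06271 / 0.00137 = 7171.
Re > 4000 → turbulent; use the Moody-chart value f = 0.0354.
Total minor-loss coefficient ΣK = 1·0.49 + 3·0.21 + 1·0.51 = 1.63.
ΔP = [f·L/D + ΣK]·(ρV²/2) = [0.0354·2363/0.06271 + 1.63]·(1185·0.1322²/2) = [1334 + 1.63]·10.36 = 1.383e+04 Pa.
Head loss h_f = ΔP/(ρg) = 1.383e+04/(1185·9.81) = 1.190 m.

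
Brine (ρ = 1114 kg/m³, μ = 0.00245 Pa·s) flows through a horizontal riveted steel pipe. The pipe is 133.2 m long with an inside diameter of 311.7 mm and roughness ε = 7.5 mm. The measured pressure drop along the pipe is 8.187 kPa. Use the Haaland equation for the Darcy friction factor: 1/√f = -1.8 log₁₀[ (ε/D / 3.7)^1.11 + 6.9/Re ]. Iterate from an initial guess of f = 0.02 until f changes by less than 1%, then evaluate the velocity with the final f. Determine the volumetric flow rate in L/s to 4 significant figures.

Rearranging Darcy-Weisbach: V = √(2·ΔP·D/(f·L·ρ)). With ε/D = 0.0075/0.3117 = 0.0241, iterate starting from f = 0.02:
  f = 0.02 → V = √(2·8187·0.3117/(0.02·133.2·1114)) = 1.311 m/s; Re = ρVD/μ = 1.859e+05; f → 0.05257
  f = 0.05257 → V = 0.8089 m/s; Re = 1.146e+05; f → 0.05268
Converged (Δf/f < 1%). With the final f = 0.05268: V = √(2·8187·0.3117/(0.05268·133.2·1114)) = 0.808 m/s.
Q = V·A = 0.808·(π/4·0.3117²) = 0.06166 m³/s = 61.66 L/s.

Q ≈ 61.66 L/s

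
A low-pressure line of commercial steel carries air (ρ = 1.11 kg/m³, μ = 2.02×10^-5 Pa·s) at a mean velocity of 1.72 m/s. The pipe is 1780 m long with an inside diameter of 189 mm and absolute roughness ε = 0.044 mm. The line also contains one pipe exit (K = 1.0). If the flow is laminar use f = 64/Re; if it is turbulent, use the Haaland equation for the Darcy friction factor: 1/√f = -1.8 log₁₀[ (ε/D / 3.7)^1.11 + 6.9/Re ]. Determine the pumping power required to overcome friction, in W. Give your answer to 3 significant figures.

Reynolds number Re = ρVD/μ = 1.11 · 1.72 · 0.189 / 2.02e-05 = 1.786e+04.
Re > 4000 → turbulent. Relative roughness ε/D = 4.4e-05/0.189 = 0.000233. Haaland: 1/√f = -1.8 log₁₀[(0.000233/3.7)^1.11 + 6.9/1.786e+04] = -1.8 log₁₀[2.17e-05 + 0.000386] = 6.101, so f = 0.02687.
Total minor-loss coefficient ΣK = 1·1 = 1.
ΔP = [f·L/D + ΣK]·(ρV²/2) = [0.02687·1780/0.189 + 1]·(1.11·1.72²/2) = [253 + 1]·1.642 = 417.1 Pa.
Q = V·A = 1.72·0.02806 = 0.04825 m³/s.
Pumping power P = QΔP = 0.04825·417.1 = 20.13 W = 20.1 W.

P ≈ 20.1 W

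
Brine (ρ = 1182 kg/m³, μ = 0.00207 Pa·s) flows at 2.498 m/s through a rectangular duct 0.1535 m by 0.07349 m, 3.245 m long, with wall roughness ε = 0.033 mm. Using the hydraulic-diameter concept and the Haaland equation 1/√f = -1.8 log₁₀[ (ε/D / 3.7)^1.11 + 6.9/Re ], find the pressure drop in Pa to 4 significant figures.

ΔP ≈ 2219 Pa

Hydraulic diameter D_h = 4A/P = 4·(0.1535·0.07349)/(2·(0.1535+0.07349)) = 0.04512/0.454 = 0.09939 m.
Re = ρVD_h/μ = 1182·2.498·0.09939/0.00207 = 1.418e+05.
ε/D_h = 3.3e-05/0.09939 = 0.000332; Haaland gives 1/√f = -1.8 log₁₀[3.22e-05+4.87e-05] = 7.366, so f = 0.01843.
ΔP = f(L/D_h)(ρV²/2) = 0.01843·3.245/0.09939·3688 = 2219 Pa.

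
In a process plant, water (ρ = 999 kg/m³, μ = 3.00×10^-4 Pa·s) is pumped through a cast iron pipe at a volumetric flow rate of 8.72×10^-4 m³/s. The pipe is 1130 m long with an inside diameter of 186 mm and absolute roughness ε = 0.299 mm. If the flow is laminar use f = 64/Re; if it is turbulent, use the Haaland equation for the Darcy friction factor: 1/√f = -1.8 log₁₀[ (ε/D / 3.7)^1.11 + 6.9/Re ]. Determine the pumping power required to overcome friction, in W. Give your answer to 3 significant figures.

P ≈ 0.0785 W

Cross-sectional area A = πD²/4 = π(0.186)²/4 = 0.02717 m²; mean velocity V = Q/A = 0.000872/0.02717 = 0.03209 m/s.
Reynolds number Re = ρVD/μ = 999 · 0.03209 · 0.186 / 0.0003 = 1.988e+04.
Re > 4000 → turbulent. Relative roughness ε/D = 0.000299/0.186 = 0.00161. Haaland: 1/√f = -1.8 log₁₀[(0.00161/3.7)^1.11 + 6.9/1.988e+04] = -1.8 log₁₀[0.000185 + 0.000347] = 5.893, so f = 0.0288.
Darcy-Weisbach: ΔP = f(L/D)(ρV²/2) = 0.0288·(1130/0.186)·(999·0.03209²/2) = 0.0288·6075·0.5144 = 90.01 Pa.
Pumping power P = QΔP = 0.000872·90.01 = 0.07849 W = 0.0785 W.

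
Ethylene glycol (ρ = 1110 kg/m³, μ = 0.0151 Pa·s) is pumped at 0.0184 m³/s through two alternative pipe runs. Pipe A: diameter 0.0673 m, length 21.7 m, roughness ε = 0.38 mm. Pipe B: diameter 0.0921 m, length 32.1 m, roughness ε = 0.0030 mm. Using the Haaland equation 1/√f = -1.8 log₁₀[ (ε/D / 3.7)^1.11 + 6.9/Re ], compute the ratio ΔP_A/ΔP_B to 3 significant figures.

Pipe A: V = Q/A = 0.0184/0.003557 = 5.172 m/s; Re = 2.559e+04; ε/D = 0.00565; Haaland → f = 0.03447; ΔP_A = f(L/D)(ρV²/2) = 1.65e+05 Pa.
Pipe B: V = Q/A = 0.0184/0.006662 = 2.762 m/s; Re = 1.87e+04; ε/D = 3.26e-05; Haaland → f = 0.02623; ΔP_B = f(L/D)(ρV²/2) = 3.871e+04 Pa.
ΔP_A/ΔP_B = 1.65e+05/3.871e+04 = 4.26.

ΔP_A/ΔP_B ≈ 4.26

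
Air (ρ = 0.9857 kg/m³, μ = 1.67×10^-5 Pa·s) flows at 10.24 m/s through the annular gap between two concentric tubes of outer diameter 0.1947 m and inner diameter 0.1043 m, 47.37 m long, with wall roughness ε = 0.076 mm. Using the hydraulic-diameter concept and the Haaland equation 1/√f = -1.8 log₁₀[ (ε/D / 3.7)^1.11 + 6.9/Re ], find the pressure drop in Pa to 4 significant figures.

ΔP ≈ 622.4 Pa

Hydraulic diameter D_h = 4A/P = D_o - D_i = 0.1947 - 0.1043 = 0.0904 m.
Re = ρVD_h/μ = 0.9857·10.24·0.0904/1.67e-05 = 5.464e+04.
ε/D_h = 7.6e-05/0.0904 = 0.000841; Haaland gives 1/√f = -1.8 log₁₀[9.03e-05+0.000126] = 6.596, so f = 0.02299.
ΔP = f(L/D_h)(ρV²/2) = 0.02299·47.37/0.0904·51.68 = 622.4 Pa.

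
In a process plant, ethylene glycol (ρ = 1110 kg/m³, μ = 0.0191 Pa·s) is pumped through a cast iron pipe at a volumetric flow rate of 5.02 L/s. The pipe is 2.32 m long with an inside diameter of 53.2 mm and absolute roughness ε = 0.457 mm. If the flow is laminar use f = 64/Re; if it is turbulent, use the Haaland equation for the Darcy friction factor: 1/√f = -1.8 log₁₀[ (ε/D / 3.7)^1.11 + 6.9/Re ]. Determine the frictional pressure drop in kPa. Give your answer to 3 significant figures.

Q = 5.02 L/s = 5.02/1000 = 0.00502 m³/s.
Cross-sectional area A = πD²/4 = π(0.0532)²/4 = 0.002223 m²; mean velocity V = Q/A = 0.00502/0.002223 = 2.258 m/s.
Reynolds number Re = ρVD/μ = 1110 · 2.258 · 0.0532 / 0.0191 = 6982.
Re > 4000 → turbulent. Relative roughness ε/D = 0.000457/0.0532 = 0.00859. Haaland: 1/√f = -1.8 log₁₀[(0.00859/3.7)^1.11 + 6.9/6982] = -1.8 log₁₀[0.00119 + 0.000988] = 4.791, so f = 0.04357.
Darcy-Weisbach: ΔP = f(L/D)(ρV²/2) = 0.04357·(2.32/0.0532)·(1110·2.258²/2) = 0.04357·43.61·2831 = 5378 Pa.
ΔP = 5378 Pa = 5.38 kPa.

ΔP ≈ 5.38 kPa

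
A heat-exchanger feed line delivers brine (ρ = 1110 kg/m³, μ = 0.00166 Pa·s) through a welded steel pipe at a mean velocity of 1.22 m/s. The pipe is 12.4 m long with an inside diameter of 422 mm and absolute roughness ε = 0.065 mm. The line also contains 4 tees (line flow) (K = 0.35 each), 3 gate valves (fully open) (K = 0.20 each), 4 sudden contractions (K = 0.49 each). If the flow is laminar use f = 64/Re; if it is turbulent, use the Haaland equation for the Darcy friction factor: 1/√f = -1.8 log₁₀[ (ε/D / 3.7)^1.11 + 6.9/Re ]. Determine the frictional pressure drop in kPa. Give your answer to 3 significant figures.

Reynolds number Re = ρVD/μ = 1110 · 1.22 · 0.422 / 0.00166 = 3.443e+05.
Re > 4000 → turbulent. Relative roughness ε/D = 6.5e-05/0.422 = 0.000154. Haaland: 1/√f = -1.8 log₁₀[(0.000154/3.7)^1.11 + 6.9/3.443e+05] = -1.8 log₁₀[1.37e-05 + 2e-05] = 8.049, so f = 0.01544.
Total minor-loss coefficient ΣK = 4·0.35 + 3·0.2 + 4·0.49 = 3.96.
ΔP = [f·L/D + ΣK]·(ρV²/2) = [0.01544·12.4/0.422 + 3.96]·(1110·1.22²/2) = [0.4536 + 3.96]·826.1 = 3646 Pa.
ΔP = 3646 Pa = 3.65 kPa.

ΔP ≈ 3.65 kPa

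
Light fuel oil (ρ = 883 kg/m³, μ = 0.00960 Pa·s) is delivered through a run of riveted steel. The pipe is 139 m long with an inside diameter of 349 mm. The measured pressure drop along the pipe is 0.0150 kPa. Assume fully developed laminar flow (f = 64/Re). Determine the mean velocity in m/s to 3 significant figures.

For laminar flow, f = 64/Re with Re = ρVD/μ, so Darcy-Weisbach reduces to ΔP = 32μLV/D². Solving for V: V = ΔP·D²/(32μL) = 15·(0.349)²/(32·0.0096·139) = 0.04279 m/s.
Check: Re = ρVD/μ = 883·0.04279·0.349/0.0096 = 1373 < 2300, so the laminar assumption holds.

V ≈ 0.0428 m/s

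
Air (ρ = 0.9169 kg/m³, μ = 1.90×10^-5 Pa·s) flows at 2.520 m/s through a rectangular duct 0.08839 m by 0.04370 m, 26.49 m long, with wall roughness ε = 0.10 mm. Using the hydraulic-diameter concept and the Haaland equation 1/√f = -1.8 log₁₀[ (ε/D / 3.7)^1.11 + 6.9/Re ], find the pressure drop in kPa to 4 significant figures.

ΔP ≈ 0.04733 kPa

Hydraulic diameter D_h = 4A/P = 4·(0.08839·0.0437)/(2·(0.08839+0.0437)) = 0.01545/0.2642 = 0.05849 m.
Re = ρVD_h/μ = 0.9169·2.52·0.05849/1.9e-05 = 7112.
ε/D_h = 0.0001/0.05849 = 0.00171; Haaland gives 1/√f = -1.8 log₁₀[0.000199+0.00097] = 5.278, so f = 0.0359.
ΔP = f(L/D_h)(ρV²/2) = 0.0359·26.49/0.05849·2.911 = 47.33 Pa.
ΔP = 0.04733 kPa.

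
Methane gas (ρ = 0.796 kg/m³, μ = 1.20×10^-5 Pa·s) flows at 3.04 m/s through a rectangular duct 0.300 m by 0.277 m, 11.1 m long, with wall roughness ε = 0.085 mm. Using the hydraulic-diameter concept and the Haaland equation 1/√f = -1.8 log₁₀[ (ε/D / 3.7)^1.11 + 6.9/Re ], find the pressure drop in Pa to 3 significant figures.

ΔP ≈ 2.98 Pa

Hydraulic diameter D_h = 4A/P = 4·(0.3·0.277)/(2·(0.3+0.277)) = 0.3324/1.154 = 0.288 m.
Re = ρVD_h/μ = 0.796·3.04·0.288/1.2e-05 = 5.808e+04.
ε/D_h = 8.5e-05/0.288 = 0.000295; Haaland gives 1/√f = -1.8 log₁₀[2.82e-05+0.000119] = 6.899, so f = 0.02101.
ΔP = f(L/D_h)(ρV²/2) = 0.02101·11.1/0.288·3.678 = 2.978 Pa.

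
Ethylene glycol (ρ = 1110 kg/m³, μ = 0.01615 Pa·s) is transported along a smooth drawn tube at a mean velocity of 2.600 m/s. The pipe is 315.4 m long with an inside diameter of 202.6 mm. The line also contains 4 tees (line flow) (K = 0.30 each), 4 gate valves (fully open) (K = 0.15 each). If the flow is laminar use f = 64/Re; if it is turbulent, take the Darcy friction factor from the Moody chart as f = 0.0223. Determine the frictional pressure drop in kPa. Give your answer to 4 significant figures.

ΔP ≈ 137.0 kPa

Reynolds number Re = ρVD/μ = 1110 · 2.6 · 0.2026 / 0.0162 = 3.62e+04.
Re > 4000 → turbulent; use the Moody-chart value f = 0.0223.
Total minor-loss coefficient ΣK = 4·0.3 + 4·0.15 = 1.8.
ΔP = [f·L/D + ΣK]·(ρV²/2) = [0.0223·315.4/0.2026 + 1.8]·(1110·2.6²/2) = [34.72 + 1.8]·3752 = 1.37e+05 Pa.
ΔP = 1.37e+05 Pa = 137.0 kPa.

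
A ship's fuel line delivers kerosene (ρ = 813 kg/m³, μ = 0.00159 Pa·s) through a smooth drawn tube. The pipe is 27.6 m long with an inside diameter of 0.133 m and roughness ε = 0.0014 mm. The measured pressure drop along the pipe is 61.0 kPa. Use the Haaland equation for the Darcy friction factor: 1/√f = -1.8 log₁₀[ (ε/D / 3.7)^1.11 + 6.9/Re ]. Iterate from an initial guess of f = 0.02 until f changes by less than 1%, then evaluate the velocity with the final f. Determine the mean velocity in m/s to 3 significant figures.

V ≈ 7.41 m/s

Rearranging Darcy-Weisbach: V = √(2·ΔP·D/(f·L·ρ)). With ε/D = 1.4e-06/0.133 = 1.05e-05, iterate starting from f = 0.02:
  f = 0.02 → V = √(2·6.1e+04·0.133/(0.02·27.6·813)) = 6.013 m/s; Re = ρVD/μ = 4.089e+05; f → 0.01365
  f = 0.01365 → V = 7.279 m/s; Re = 4.95e+05; f → 0.01321
  f = 0.01321 → V = 7.4 m/s; Re = 5.032e+05; f → 0.01317
Converged (Δf/f < 1%). With the final f = 0.01317: V = √(2·6.1e+04·0.133/(0.01317·27.6·813)) = 7.41 m/s.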